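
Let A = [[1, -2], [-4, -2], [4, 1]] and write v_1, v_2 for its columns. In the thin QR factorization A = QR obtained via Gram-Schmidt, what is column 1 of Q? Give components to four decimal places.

v_1 = (1, -4, 4); ‖v_1‖ = 5.7446, so e_1 = (0.1741, -0.6963, 0.6963).

e_1 = (0.1741, -0.6963, 0.6963)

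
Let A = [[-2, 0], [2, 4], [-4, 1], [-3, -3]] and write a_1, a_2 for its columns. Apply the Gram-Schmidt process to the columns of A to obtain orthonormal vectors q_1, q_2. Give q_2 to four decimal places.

q_2 = (0.1724, 0.7030, 0.5637, -0.3979)

a_1 = (-2, 2, -4, -3); ‖a_1‖ = 5.7446, so q_1 = (-0.3482, 0.3482, -0.6963, -0.5222).
q_1·a_2 = (-0.3482)·0 + 0.3482·4 + (-0.6963)·1 + (-0.5222)·(-3) = 2.2630.
u_2 = a_2 − 2.2630·q_1 = (0.7879, 3.2121, 2.5758, -1.8182).
‖u_2‖ = 4.5693, so q_2 = (0.1724, 0.7030, 0.5637, -0.3979).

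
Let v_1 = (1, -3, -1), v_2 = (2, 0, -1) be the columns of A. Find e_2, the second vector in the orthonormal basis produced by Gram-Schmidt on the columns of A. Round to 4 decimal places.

e_2 = (0.8447, 0.4001, -0.3556)

v_1 = (1, -3, -1); ‖v_1‖ = 3.3166, so e_1 = (0.3015, -0.9045, -0.3015).
e_1·v_2 = 0.3015·2 + (-0.9045)·0 + (-0.3015)·(-1) = 0.9045.
u_2 = v_2 − 0.9045·e_1 = (1.7273, 0.8182, -0.7273).
‖u_2‖ = 2.0449, so e_2 = (0.8447, 0.4001, -0.3556).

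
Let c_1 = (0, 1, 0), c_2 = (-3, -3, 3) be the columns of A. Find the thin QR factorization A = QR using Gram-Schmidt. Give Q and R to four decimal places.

q_1 = c_1/‖c_1‖ = (0, 1, 0)/1.0000 = (0.0000, 1.0000, 0.0000).
r_{12} = q_1·c_2 = -3.0000.
u_2 = c_2 + 3.0000·q_1 = (-3.0000, 0.0000, 3.0000).
‖u_2‖ = 4.2426, so q_2 = (-0.7071, 0.0000, 0.7071).

Q = [[0.0000, -0.7071], [1.0000, 0.0000], [0.0000, 0.7071]], R = [[1.0000, -3.0000], [0.0000, 4.2426]]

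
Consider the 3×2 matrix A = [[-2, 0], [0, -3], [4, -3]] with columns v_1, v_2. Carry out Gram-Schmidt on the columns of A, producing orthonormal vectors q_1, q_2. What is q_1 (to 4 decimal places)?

q_1 = (-0.4472, 0.0000, 0.8944)

v_1 = (-2, 0, 4); ‖v_1‖ = 4.4721, so q_1 = (-0.4472, 0.0000, 0.8944).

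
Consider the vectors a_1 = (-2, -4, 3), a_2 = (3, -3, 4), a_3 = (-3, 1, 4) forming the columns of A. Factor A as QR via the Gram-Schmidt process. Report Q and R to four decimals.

Q = [[-0.3714, 0.8877, -0.2721], [-0.7428, -0.1083, 0.6607], [0.5571, 0.4475, 0.6996]], R = [[5.3852, 3.3425, 2.5997], [0.0000, 4.7778, -0.9815], [0.0000, 0.0000, 4.2753]]

a_1 = (-2, -4, 3); ‖a_1‖ = 5.3852, so e_1 = (-0.3714, -0.7428, 0.5571).
e_1·a_2 = (-0.3714)·3 + (-0.7428)·(-3) + 0.5571·4 = 3.3425.
u_2 = a_2 − 3.3425·e_1 = (4.2414, -0.5172, 2.1379).
‖u_2‖ = 4.7778, so e_2 = (0.8877, -0.1083, 0.4475).
e_1·a_3 = (-0.3714)·(-3) + (-0.7428)·1 + 0.5571·4 = 2.5997; e_2·a_3 = 0.8877·(-3) + (-0.1083)·1 + 0.4475·4 = -0.9815.
u_3 = a_3 − 2.5997·e_1 + 0.9815·e_2 = (-1.1631, 2.8248, 2.9909).
‖u_3‖ = 4.2753, so e_3 = (-0.2721, 0.6607, 0.6996).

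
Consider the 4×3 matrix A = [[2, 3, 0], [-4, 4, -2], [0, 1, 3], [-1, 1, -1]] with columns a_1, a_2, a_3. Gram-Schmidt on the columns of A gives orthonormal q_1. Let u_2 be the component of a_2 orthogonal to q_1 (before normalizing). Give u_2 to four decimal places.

u_2 = (4.0476, 1.9048, 1.0000, 0.4762)

a_1 = (2, -4, 0, -1); ‖a_1‖ = 4.5826, so q_1 = (0.4364, -0.8729, 0.0000, -0.2182).
q_1·a_2 = 0.4364·3 + (-0.8729)·4 + 0.0000·1 + (-0.2182)·1 = -2.4004.
u_2 = a_2 + 2.4004·q_1 = (4.0476, 1.9048, 1.0000, 0.4762).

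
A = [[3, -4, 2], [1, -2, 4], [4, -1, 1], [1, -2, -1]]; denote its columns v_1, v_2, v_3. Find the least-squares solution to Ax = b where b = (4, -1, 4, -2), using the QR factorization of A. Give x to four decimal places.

x = (1.2521, 0.4577, 0.0268)

v_1 = (3, 1, 4, 1); ‖v_1‖ = 5.1962, so e_1 = (0.5774, 0.1925, 0.7698, 0.1925).
e_1·v_2 = 0.5774·(-4) + 0.1925·(-2) + 0.7698·(-1) + 0.1925·(-2) = -3.8490.
u_2 = v_2 + 3.8490·e_1 = (-1.7778, -1.2593, 1.9630, -1.2593).
‖u_2‖ = 3.1914, so e_2 = (-0.5570, -0.3946, 0.6151, -0.3946).
e_1·v_3 = 0.5774·2 + 0.1925·4 + 0.7698·1 + 0.1925·(-1) = 2.5019; e_2·v_3 = (-0.5570)·2 + (-0.3946)·4 + 0.6151·1 + (-0.3946)·(-1) = -1.6828.
u_3 = v_3 − 2.5019·e_1 + 1.6828·e_2 = (-0.3818, 2.8545, 0.1091, -2.1455).
‖u_3‖ = 3.5929, so e_3 = (-0.1063, 0.7945, 0.0304, -0.5971).
Qᵀb = (4.8113, 1.4158, 0.0961).
Back-substitute: x_3 = 0.0961/3.5929 = 0.0268.
x_2 = (1.4158 + 1.6828·0.0268)/3.1914 = 0.4577.
x_1 = (4.8113 + 3.8490·0.4577 − 2.5019·0.0268)/5.1962 = 1.2521.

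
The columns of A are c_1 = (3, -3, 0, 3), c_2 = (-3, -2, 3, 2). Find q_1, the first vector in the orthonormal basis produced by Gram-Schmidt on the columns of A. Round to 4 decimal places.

q_1 = (0.5774, -0.5774, 0.0000, 0.5774)

c_1 = (3, -3, 0, 3); ‖c_1‖ = 5.1962, so q_1 = (0.5774, -0.5774, 0.0000, 0.5774).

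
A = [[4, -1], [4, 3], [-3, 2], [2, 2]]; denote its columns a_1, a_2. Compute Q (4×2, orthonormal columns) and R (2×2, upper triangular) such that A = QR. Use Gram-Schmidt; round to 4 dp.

e_1 = a_1/‖a_1‖ = (4, 4, -3, 2)/6.7082 = (0.5963, 0.5963, -0.4472, 0.2981).
r_{12} = e_1·a_2 = 0.8944.
u_2 = a_2 − 0.8944·e_1 = (-1.5333, 2.4667, 2.4000, 1.7333).
‖u_2‖ = 4.1473, so e_2 = (-0.3697, 0.5948, 0.5787, 0.4179).

Q = [[0.5963, -0.3697], [0.5963, 0.5948], [-0.4472, 0.5787], [0.2981, 0.4179]], R = [[6.7082, 0.8944], [0.0000, 4.1473]]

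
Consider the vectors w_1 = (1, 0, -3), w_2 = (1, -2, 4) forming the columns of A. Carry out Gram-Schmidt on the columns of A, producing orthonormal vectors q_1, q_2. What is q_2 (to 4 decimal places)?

q_2 = (0.7039, -0.6704, 0.2346)

w_1 = (1, 0, -3); ‖w_1‖ = 3.1623, so q_1 = (0.3162, 0.0000, -0.9487).
q_1·w_2 = 0.3162·1 + 0.0000·(-2) + (-0.9487)·4 = -3.4785.
u_2 = w_2 + 3.4785·q_1 = (2.1000, -2.0000, 0.7000).
‖u_2‖ = 2.9833, so q_2 = (0.7039, -0.6704, 0.2346).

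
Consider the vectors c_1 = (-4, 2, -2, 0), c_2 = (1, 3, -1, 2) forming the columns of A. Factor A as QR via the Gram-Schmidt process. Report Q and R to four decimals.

e_1 = c_1/‖c_1‖ = (-4, 2, -2, 0)/4.8990 = (-0.8165, 0.4082, -0.4082, 0.0000).
r_{12} = e_1·c_2 = 0.8165.
u_2 = c_2 − 0.8165·e_1 = (1.6667, 2.6667, -0.6667, 2.0000).
‖u_2‖ = 3.7859, so e_2 = (0.4402, 0.7044, -0.1761, 0.5283).

Q = [[-0.8165, 0.4402], [0.4082, 0.7044], [-0.4082, -0.1761], [0.0000, 0.5283]], R = [[4.8990, 0.8165], [0.0000, 3.7859]]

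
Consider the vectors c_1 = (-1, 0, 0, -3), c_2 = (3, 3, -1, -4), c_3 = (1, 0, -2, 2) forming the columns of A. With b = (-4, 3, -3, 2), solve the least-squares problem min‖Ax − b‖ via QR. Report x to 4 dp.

c_1 = (-1, 0, 0, -3); ‖c_1‖ = 3.1623, so e_1 = (-0.3162, 0.0000, 0.0000, -0.9487).
e_1·c_2 = (-0.3162)·3 + 0.0000·3 + 0.0000·(-1) + (-0.9487)·(-4) = 2.8460.
u_2 = c_2 − 2.8460·e_1 = (3.9000, 3.0000, -1.0000, -1.3000).
‖u_2‖ = 5.1865, so e_2 = (0.7519, 0.5784, -0.1928, -0.2506).
e_1·c_3 = (-0.3162)·1 + 0.0000·0 + 0.0000·(-2) + (-0.9487)·2 = -2.2136; e_2·c_3 = 0.7519·1 + 0.5784·0 + (-0.1928)·(-2) + (-0.2506)·2 = 0.6363.
u_3 = c_3 + 2.2136·e_1 − 0.6363·e_2 = (-0.1784, -0.3680, -1.8773, 0.0595).
‖u_3‖ = 1.9223, so e_3 = (-0.0928, -0.1915, -0.9766, 0.0309).
Qᵀb = (-0.6325, -1.1954, 2.7887).
Back-substitute: x_3 = 2.7887/1.9223 = 1.4507.
x_2 = (-1.1954 − 0.6363·1.4507)/5.1865 = -0.4085.
x_1 = (-0.6325 − 2.8460·(-0.4085) + 2.2136·1.4507)/3.1623 = 1.1831.

x = (1.1831, -0.4085, 1.4507)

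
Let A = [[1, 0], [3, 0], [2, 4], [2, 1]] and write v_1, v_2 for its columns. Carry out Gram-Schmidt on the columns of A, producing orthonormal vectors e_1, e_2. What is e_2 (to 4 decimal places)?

v_1 = (1, 3, 2, 2); ‖v_1‖ = 4.2426, so e_1 = (0.2357, 0.7071, 0.4714, 0.4714).
e_1·v_2 = 0.2357·0 + 0.7071·0 + 0.4714·4 + 0.4714·1 = 2.3570.
u_2 = v_2 − 2.3570·e_1 = (-0.5556, -1.6667, 2.8889, -0.1111).
‖u_2‖ = 3.3830, so e_2 = (-0.1642, -0.4927, 0.8540, -0.0328).

e_2 = (-0.1642, -0.4927, 0.8540, -0.0328)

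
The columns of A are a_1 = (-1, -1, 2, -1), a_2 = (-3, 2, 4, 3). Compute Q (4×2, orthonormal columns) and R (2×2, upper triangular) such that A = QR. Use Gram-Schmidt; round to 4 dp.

Q = [[-0.3780, -0.3738], [-0.3780, 0.4984], [0.7559, 0.3988], [-0.3780, 0.6729]], R = [[2.6458, 2.2678], [0.0000, 5.7321]]

a_1 = (-1, -1, 2, -1); ‖a_1‖ = 2.6458, so q_1 = (-0.3780, -0.3780, 0.7559, -0.3780).
q_1·a_2 = (-0.3780)·(-3) + (-0.3780)·2 + 0.7559·4 + (-0.3780)·3 = 2.2678.
u_2 = a_2 − 2.2678·q_1 = (-2.1429, 2.8571, 2.2857, 3.8571).
‖u_2‖ = 5.7321, so q_2 = (-0.3738, 0.4984, 0.3988, 0.6729).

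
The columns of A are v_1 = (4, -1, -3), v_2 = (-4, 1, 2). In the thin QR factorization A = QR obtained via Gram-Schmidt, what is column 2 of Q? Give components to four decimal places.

q_2 = (-0.5708, 0.1427, -0.8086)

q_1 = v_1/‖v_1‖ = (4, -1, -3)/5.0990 = (0.7845, -0.1961, -0.5883).
r_{12} = q_1·v_2 = -4.5107.
u_2 = v_2 + 4.5107·q_1 = (-0.4615, 0.1154, -0.6538).
‖u_2‖ = 0.8086, so q_2 = (-0.5708, 0.1427, -0.8086).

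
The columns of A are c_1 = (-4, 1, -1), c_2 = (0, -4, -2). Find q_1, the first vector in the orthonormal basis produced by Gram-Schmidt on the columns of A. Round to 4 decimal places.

c_1 = (-4, 1, -1); ‖c_1‖ = 4.2426, so q_1 = (-0.9428, 0.2357, -0.2357).

q_1 = (-0.9428, 0.2357, -0.2357)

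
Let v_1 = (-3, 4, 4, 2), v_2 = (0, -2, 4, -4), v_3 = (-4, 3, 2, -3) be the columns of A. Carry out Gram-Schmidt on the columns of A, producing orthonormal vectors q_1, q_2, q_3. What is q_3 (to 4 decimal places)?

v_1 = (-3, 4, 4, 2); ‖v_1‖ = 6.7082, so q_1 = (-0.4472, 0.5963, 0.5963, 0.2981).
q_1·v_2 = (-0.4472)·0 + 0.5963·(-2) + 0.5963·4 + 0.2981·(-4) = 0.0000.
u_2 = v_2 + 0.0000·q_1 = (0.0000, -2.0000, 4.0000, -4.0000).
‖u_2‖ = 6.0000, so q_2 = (0.0000, -0.3333, 0.6667, -0.6667).
q_1·v_3 = (-0.4472)·(-4) + 0.5963·3 + 0.5963·2 + 0.2981·(-3) = 3.8759; q_2·v_3 = 0.0000·(-4) + (-0.3333)·3 + 0.6667·2 + (-0.6667)·(-3) = 2.3333.
u_3 = v_3 − 3.8759·q_1 − 2.3333·q_2 = (-2.2667, 1.4667, -1.8667, -2.6000).
‖u_3‖ = 4.1873, so q_3 = (-0.5413, 0.3503, -0.4458, -0.6209).

q_3 = (-0.5413, 0.3503, -0.4458, -0.6209)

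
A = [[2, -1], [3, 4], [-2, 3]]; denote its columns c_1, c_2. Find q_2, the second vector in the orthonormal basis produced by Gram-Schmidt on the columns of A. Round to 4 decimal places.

q_2 = (-0.2938, 0.6580, 0.6933)

q_1 = c_1/‖c_1‖ = (2, 3, -2)/4.1231 = (0.4851, 0.7276, -0.4851).
r_{12} = q_1·c_2 = 0.9701.
u_2 = c_2 − 0.9701·q_1 = (-1.4706, 3.2941, 3.4706).
‖u_2‖ = 5.0059, so q_2 = (-0.2938, 0.6580, 0.6933).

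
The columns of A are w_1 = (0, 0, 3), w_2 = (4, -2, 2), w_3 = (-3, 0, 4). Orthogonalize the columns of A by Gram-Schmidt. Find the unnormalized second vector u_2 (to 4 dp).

w_1 = (0, 0, 3); ‖w_1‖ = 3.0000, so e_1 = (0.0000, 0.0000, 1.0000).
e_1·w_2 = 0.0000·4 + 0.0000·(-2) + 1.0000·2 = 2.0000.
u_2 = w_2 − 2.0000·e_1 = (4.0000, -2.0000, 0.0000).

u_2 = (4.0000, -2.0000, 0.0000)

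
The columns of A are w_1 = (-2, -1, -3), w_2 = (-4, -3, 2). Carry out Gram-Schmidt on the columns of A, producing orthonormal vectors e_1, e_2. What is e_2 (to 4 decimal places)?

e_2 = (-0.6298, -0.5066, 0.5888)

e_1 = w_1/‖w_1‖ = (-2, -1, -3)/3.7417 = (-0.5345, -0.2673, -0.8018).
r_{12} = e_1·w_2 = 1.3363.
u_2 = w_2 − 1.3363·e_1 = (-3.2857, -2.6429, 3.0714).
‖u_2‖ = 5.2167, so e_2 = (-0.6298, -0.5066, 0.5888).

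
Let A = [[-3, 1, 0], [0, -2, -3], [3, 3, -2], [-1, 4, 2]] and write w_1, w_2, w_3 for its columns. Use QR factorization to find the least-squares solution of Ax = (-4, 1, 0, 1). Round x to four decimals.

w_1 = (-3, 0, 3, -1); ‖w_1‖ = 4.3589, so q_1 = (-0.6882, 0.0000, 0.6882, -0.2294).
q_1·w_2 = (-0.6882)·1 + 0.0000·(-2) + 0.6882·3 + (-0.2294)·4 = 0.4588.
u_2 = w_2 − 0.4588·q_1 = (1.3158, -2.0000, 2.6842, 4.1053).
‖u_2‖ = 5.4580, so q_2 = (0.2411, -0.3664, 0.4918, 0.7522).
q_1·w_3 = (-0.6882)·0 + 0.0000·(-3) + 0.6882·(-2) + (-0.2294)·2 = -1.8353; q_2·w_3 = 0.2411·0 + (-0.3664)·(-3) + 0.4918·(-2) + 0.7522·2 = 1.6200.
u_3 = w_3 + 1.8353·q_1 − 1.6200·q_2 = (-1.6537, -2.4064, -1.5336, 0.3604).
‖u_3‖ = 3.3177, so q_3 = (-0.4985, -0.7253, -0.4622, 0.1086).
Qᵀb = (2.5236, -0.5786, 1.3771).
Back-substitute: x_3 = 1.3771/3.3177 = 0.4151.
x_2 = (-0.5786 − 1.6200·0.4151)/5.4580 = -0.2292.
x_1 = (2.5236 − 0.4588·(-0.2292) + 1.8353·0.4151)/4.3589 = 0.7778.

x = (0.7778, -0.2292, 0.4151)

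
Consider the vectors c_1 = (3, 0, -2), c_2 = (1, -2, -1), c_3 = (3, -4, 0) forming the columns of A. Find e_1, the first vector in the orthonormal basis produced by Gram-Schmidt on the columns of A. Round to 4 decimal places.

e_1 = (0.8321, 0.0000, -0.5547)

e_1 = c_1/‖c_1‖ = (3, 0, -2)/3.6056 = (0.8321, 0.0000, -0.5547).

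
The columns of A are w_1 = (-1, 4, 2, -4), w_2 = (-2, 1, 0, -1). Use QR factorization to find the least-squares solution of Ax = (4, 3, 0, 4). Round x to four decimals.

w_1 = (-1, 4, 2, -4); ‖w_1‖ = 6.0828, so q_1 = (-0.1644, 0.6576, 0.3288, -0.6576).
q_1·w_2 = (-0.1644)·(-2) + 0.6576·1 + 0.3288·0 + (-0.6576)·(-1) = 1.6440.
u_2 = w_2 − 1.6440·q_1 = (-1.7297, -0.0811, -0.5405, 0.0811).
‖u_2‖ = 1.8158, so q_2 = (-0.9526, -0.0447, -0.2977, 0.0447).
Qᵀb = (-1.3152, -3.7656).
Back-substitute: x_2 = -3.7656/1.8158 = -2.0738.
x_1 = (-1.3152 − 1.6440·(-2.0738))/6.0828 = 0.3443.

x = (0.3443, -2.0738)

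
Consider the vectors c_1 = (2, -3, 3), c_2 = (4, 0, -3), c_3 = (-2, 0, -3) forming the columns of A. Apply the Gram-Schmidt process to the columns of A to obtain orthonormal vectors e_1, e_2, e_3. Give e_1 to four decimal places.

e_1 = (0.4264, -0.6396, 0.6396)

e_1 = c_1/‖c_1‖ = (2, -3, 3)/4.6904 = (0.4264, -0.6396, 0.6396).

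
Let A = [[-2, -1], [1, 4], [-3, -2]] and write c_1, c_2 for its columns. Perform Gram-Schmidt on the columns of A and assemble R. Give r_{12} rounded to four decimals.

e_1 = c_1/‖c_1‖ = (-2, 1, -3)/3.7417 = (-0.5345, 0.2673, -0.8018).
r_{12} = e_1·c_2 = 3.2071.

r_{12} = 3.2071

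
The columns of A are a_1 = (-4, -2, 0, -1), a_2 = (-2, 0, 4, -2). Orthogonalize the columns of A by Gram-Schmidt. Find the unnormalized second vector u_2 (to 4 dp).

u_2 = (-0.0952, 0.9524, 4.0000, -1.5238)

a_1 = (-4, -2, 0, -1); ‖a_1‖ = 4.5826, so q_1 = (-0.8729, -0.4364, 0.0000, -0.2182).
q_1·a_2 = (-0.8729)·(-2) + (-0.4364)·0 + 0.0000·4 + (-0.2182)·(-2) = 2.1822.
u_2 = a_2 − 2.1822·q_1 = (-0.0952, 0.9524, 4.0000, -1.5238).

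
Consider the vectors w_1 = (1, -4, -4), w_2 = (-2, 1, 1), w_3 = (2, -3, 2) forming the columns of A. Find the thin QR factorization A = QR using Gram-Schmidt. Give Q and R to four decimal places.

Q = [[0.1741, -0.9847, 0.0000], [-0.6963, -0.1231, -0.7071], [-0.6963, -0.1231, 0.7071]], R = [[5.7446, -1.7408, 1.0445], [0.0000, 1.7233, -1.8464], [0.0000, 0.0000, 3.5355]]

w_1 = (1, -4, -4); ‖w_1‖ = 5.7446, so q_1 = (0.1741, -0.6963, -0.6963).
q_1·w_2 = 0.1741·(-2) + (-0.6963)·1 + (-0.6963)·1 = -1.7408.
u_2 = w_2 + 1.7408·q_1 = (-1.6970, -0.2121, -0.2121).
‖u_2‖ = 1.7233, so q_2 = (-0.9847, -0.1231, -0.1231).
q_1·w_3 = 0.1741·2 + (-0.6963)·(-3) + (-0.6963)·2 = 1.0445; q_2·w_3 = (-0.9847)·2 + (-0.1231)·(-3) + (-0.1231)·2 = -1.8464.
u_3 = w_3 − 1.0445·q_1 + 1.8464·q_2 = (0.0000, -2.5000, 2.5000).
‖u_3‖ = 3.5355, so q_3 = (0.0000, -0.7071, 0.7071).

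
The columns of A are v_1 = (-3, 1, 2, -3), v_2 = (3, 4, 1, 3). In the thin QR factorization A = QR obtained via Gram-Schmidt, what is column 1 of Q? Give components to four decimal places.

q_1 = (-0.6255, 0.2085, 0.4170, -0.6255)

q_1 = v_1/‖v_1‖ = (-3, 1, 2, -3)/4.7958 = (-0.6255, 0.2085, 0.4170, -0.6255).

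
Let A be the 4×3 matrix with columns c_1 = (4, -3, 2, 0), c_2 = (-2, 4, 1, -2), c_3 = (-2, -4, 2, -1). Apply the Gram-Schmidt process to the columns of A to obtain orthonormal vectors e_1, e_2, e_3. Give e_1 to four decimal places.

e_1 = (0.7428, -0.5571, 0.3714, 0.0000)

c_1 = (4, -3, 2, 0); ‖c_1‖ = 5.3852, so e_1 = (0.7428, -0.5571, 0.3714, 0.0000).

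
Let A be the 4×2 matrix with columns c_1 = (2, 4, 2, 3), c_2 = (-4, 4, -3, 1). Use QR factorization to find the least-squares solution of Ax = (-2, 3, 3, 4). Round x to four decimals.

x = (0.7472, 0.2682)

c_1 = (2, 4, 2, 3); ‖c_1‖ = 5.7446, so q_1 = (0.3482, 0.6963, 0.3482, 0.5222).
q_1·c_2 = 0.3482·(-4) + 0.6963·4 + 0.3482·(-3) + 0.5222·1 = 0.8704.
u_2 = c_2 − 0.8704·q_1 = (-4.3030, 3.3939, -3.3030, 0.5455).
‖u_2‖ = 6.4220, so q_2 = (-0.6700, 0.5285, -0.5143, 0.0849).
Qᵀb = (4.5260, 1.7223).
Back-substitute: x_2 = 1.7223/6.4220 = 0.2682.
x_1 = (4.5260 − 0.8704·0.2682)/5.7446 = 0.7472.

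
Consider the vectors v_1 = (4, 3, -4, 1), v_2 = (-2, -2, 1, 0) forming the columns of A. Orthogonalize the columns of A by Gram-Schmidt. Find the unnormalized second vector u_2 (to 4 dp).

u_2 = (-0.2857, -0.7143, -0.7143, 0.4286)

q_1 = v_1/‖v_1‖ = (4, 3, -4, 1)/6.4807 = (0.6172, 0.4629, -0.6172, 0.1543).
r_{12} = q_1·v_2 = -2.7775.
u_2 = v_2 + 2.7775·q_1 = (-0.2857, -0.7143, -0.7143, 0.4286).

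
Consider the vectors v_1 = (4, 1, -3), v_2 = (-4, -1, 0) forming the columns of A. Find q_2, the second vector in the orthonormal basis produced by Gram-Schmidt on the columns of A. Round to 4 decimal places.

q_1 = v_1/‖v_1‖ = (4, 1, -3)/5.0990 = (0.7845, 0.1961, -0.5883).
r_{12} = q_1·v_2 = -3.3340.
u_2 = v_2 + 3.3340·q_1 = (-1.3846, -0.3462, -1.9615).
‖u_2‖ = 2.4258, so q_2 = (-0.5708, -0.1427, -0.8086).

q_2 = (-0.5708, -0.1427, -0.8086)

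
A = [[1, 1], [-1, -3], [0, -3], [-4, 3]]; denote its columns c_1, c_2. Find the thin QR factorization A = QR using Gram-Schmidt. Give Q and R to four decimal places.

Q = [[0.2357, 0.2922], [-0.2357, -0.6967], [0.0000, -0.6068], [-0.9428, 0.2472]], R = [[4.2426, -1.8856], [0.0000, 4.9441]]

c_1 = (1, -1, 0, -4); ‖c_1‖ = 4.2426, so e_1 = (0.2357, -0.2357, 0.0000, -0.9428).
e_1·c_2 = 0.2357·1 + (-0.2357)·(-3) + 0.0000·(-3) + (-0.9428)·3 = -1.8856.
u_2 = c_2 + 1.8856·e_1 = (1.4444, -3.4444, -3.0000, 1.2222).
‖u_2‖ = 4.9441, so e_2 = (0.2922, -0.6967, -0.6068, 0.2472).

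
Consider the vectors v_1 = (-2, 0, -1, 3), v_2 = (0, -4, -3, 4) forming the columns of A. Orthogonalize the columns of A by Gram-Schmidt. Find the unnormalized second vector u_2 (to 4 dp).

v_1 = (-2, 0, -1, 3); ‖v_1‖ = 3.7417, so q_1 = (-0.5345, 0.0000, -0.2673, 0.8018).
q_1·v_2 = (-0.5345)·0 + 0.0000·(-4) + (-0.2673)·(-3) + 0.8018·4 = 4.0089.
u_2 = v_2 − 4.0089·q_1 = (2.1429, -4.0000, -1.9286, 0.7857).

u_2 = (2.1429, -4.0000, -1.9286, 0.7857)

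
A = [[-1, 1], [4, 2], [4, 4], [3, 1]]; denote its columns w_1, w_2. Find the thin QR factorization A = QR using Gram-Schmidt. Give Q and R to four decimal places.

Q = [[-0.1543, 0.6663], [0.6172, -0.1960], [0.6172, 0.6271], [0.4629, -0.3527]], R = [[6.4807, 4.0119], [0.0000, 2.4300]]

w_1 = (-1, 4, 4, 3); ‖w_1‖ = 6.4807, so e_1 = (-0.1543, 0.6172, 0.6172, 0.4629).
e_1·w_2 = (-0.1543)·1 + 0.6172·2 + 0.6172·4 + 0.4629·1 = 4.0119.
u_2 = w_2 − 4.0119·e_1 = (1.6190, -0.4762, 1.5238, -0.8571).
‖u_2‖ = 2.4300, so e_2 = (0.6663, -0.1960, 0.6271, -0.3527).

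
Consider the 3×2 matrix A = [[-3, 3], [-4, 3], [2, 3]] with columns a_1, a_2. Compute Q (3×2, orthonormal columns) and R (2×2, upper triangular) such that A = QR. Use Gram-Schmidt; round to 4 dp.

Q = [[-0.5571, 0.3302], [-0.7428, 0.2122], [0.3714, 0.9197]], R = [[5.3852, -2.7854], [0.0000, 4.3865]]

e_1 = a_1/‖a_1‖ = (-3, -4, 2)/5.3852 = (-0.5571, -0.7428, 0.3714).
r_{12} = e_1·a_2 = -2.7854.
u_2 = a_2 + 2.7854·e_1 = (1.4483, 0.9310, 4.0345).
‖u_2‖ = 4.3865, so e_2 = (0.3302, 0.2122, 0.9197).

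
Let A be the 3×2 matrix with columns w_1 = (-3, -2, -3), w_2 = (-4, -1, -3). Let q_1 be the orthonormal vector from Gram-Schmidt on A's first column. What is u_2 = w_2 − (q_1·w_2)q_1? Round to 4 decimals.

w_1 = (-3, -2, -3); ‖w_1‖ = 4.6904, so q_1 = (-0.6396, -0.4264, -0.6396).
q_1·w_2 = (-0.6396)·(-4) + (-0.4264)·(-1) + (-0.6396)·(-3) = 4.9036.
u_2 = w_2 − 4.9036·q_1 = (-0.8636, 1.0909, 0.1364).

u_2 = (-0.8636, 1.0909, 0.1364)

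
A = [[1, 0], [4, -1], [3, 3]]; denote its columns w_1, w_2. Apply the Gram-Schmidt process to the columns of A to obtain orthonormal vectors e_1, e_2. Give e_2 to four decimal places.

e_2 = (-0.0640, -0.5885, 0.8060)

w_1 = (1, 4, 3); ‖w_1‖ = 5.0990, so e_1 = (0.1961, 0.7845, 0.5883).
e_1·w_2 = 0.1961·0 + 0.7845·(-1) + 0.5883·3 = 0.9806.
u_2 = w_2 − 0.9806·e_1 = (-0.1923, -1.7692, 2.4231).
‖u_2‖ = 3.0064, so e_2 = (-0.0640, -0.5885, 0.8060).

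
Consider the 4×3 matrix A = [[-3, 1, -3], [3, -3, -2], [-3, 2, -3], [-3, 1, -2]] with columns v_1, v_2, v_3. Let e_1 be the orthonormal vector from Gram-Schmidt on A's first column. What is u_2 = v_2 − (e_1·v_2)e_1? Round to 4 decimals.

v_1 = (-3, 3, -3, -3); ‖v_1‖ = 6.0000, so e_1 = (-0.5000, 0.5000, -0.5000, -0.5000).
e_1·v_2 = (-0.5000)·1 + 0.5000·(-3) + (-0.5000)·2 + (-0.5000)·1 = -3.5000.
u_2 = v_2 + 3.5000·e_1 = (-0.7500, -1.2500, 0.2500, -0.7500).

u_2 = (-0.7500, -1.2500, 0.2500, -0.7500)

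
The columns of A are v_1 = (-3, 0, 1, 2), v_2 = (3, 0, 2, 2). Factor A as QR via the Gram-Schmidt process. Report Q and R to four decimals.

Q = [[-0.8018, 0.5828], [0.0000, 0.0000], [0.2673, 0.5475], [0.5345, 0.6005]], R = [[3.7417, -0.8018], [0.0000, 4.0444]]

q_1 = v_1/‖v_1‖ = (-3, 0, 1, 2)/3.7417 = (-0.8018, 0.0000, 0.2673, 0.5345).
r_{12} = q_1·v_2 = -0.8018.
u_2 = v_2 + 0.8018·q_1 = (2.3571, 0.0000, 2.2143, 2.4286).
‖u_2‖ = 4.0444, so q_2 = (0.5828, 0.0000, 0.5475, 0.6005).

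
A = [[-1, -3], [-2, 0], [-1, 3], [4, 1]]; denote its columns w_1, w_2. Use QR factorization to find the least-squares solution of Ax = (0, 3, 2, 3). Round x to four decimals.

w_1 = (-1, -2, -1, 4); ‖w_1‖ = 4.6904, so e_1 = (-0.2132, -0.4264, -0.2132, 0.8528).
e_1·w_2 = (-0.2132)·(-3) + (-0.4264)·0 + (-0.2132)·3 + 0.8528·1 = 0.8528.
u_2 = w_2 − 0.8528·e_1 = (-2.8182, 0.3636, 3.1818, 0.2727).
‖u_2‖ = 4.2747, so e_2 = (-0.6593, 0.0851, 0.7443, 0.0638).
Qᵀb = (0.8528, 1.9353).
Back-substitute: x_2 = 1.9353/4.2747 = 0.4527.
x_1 = (0.8528 − 0.8528·0.4527)/4.6904 = 0.0995.

x = (0.0995, 0.4527)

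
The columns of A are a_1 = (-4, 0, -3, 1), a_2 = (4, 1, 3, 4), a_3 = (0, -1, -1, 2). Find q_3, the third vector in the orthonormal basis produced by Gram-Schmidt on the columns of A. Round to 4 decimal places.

a_1 = (-4, 0, -3, 1); ‖a_1‖ = 5.0990, so q_1 = (-0.7845, 0.0000, -0.5883, 0.1961).
q_1·a_2 = (-0.7845)·4 + 0.0000·1 + (-0.5883)·3 + 0.1961·4 = -4.1184.
u_2 = a_2 + 4.1184·q_1 = (0.7692, 1.0000, 0.5769, 4.8077).
‖u_2‖ = 5.0038, so q_2 = (0.1537, 0.1998, 0.1153, 0.9608).
q_1·a_3 = (-0.7845)·0 + 0.0000·(-1) + (-0.5883)·(-1) + 0.1961·2 = 0.9806; q_2·a_3 = 0.1537·0 + 0.1998·(-1) + 0.1153·(-1) + 0.9608·2 = 1.6065.
u_3 = a_3 − 0.9806·q_1 − 1.6065·q_2 = (0.5223, -1.3210, -0.6083, 0.2642).
‖u_3‖ = 1.5677, so q_3 = (0.3331, -0.8427, -0.3880, 0.1685).

q_3 = (0.3331, -0.8427, -0.3880, 0.1685)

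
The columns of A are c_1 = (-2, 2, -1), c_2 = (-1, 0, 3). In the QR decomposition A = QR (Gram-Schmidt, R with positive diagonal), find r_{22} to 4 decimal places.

c_1 = (-2, 2, -1); ‖c_1‖ = 3.0000, so q_1 = (-0.6667, 0.6667, -0.3333).
q_1·c_2 = (-0.6667)·(-1) + 0.6667·0 + (-0.3333)·3 = -0.3333.
u_2 = c_2 + 0.3333·q_1 = (-1.2222, 0.2222, 2.8889).
r_{22} = ‖u_2‖ = 3.1447.

r_{22} = 3.1447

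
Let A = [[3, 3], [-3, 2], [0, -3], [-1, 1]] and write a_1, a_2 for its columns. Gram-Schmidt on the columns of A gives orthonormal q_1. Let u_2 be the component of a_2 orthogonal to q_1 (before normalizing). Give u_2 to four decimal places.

u_2 = (2.6842, 2.3158, -3.0000, 1.1053)

a_1 = (3, -3, 0, -1); ‖a_1‖ = 4.3589, so q_1 = (0.6882, -0.6882, 0.0000, -0.2294).
q_1·a_2 = 0.6882·3 + (-0.6882)·2 + 0.0000·(-3) + (-0.2294)·1 = 0.4588.
u_2 = a_2 − 0.4588·q_1 = (2.6842, 2.3158, -3.0000, 1.1053).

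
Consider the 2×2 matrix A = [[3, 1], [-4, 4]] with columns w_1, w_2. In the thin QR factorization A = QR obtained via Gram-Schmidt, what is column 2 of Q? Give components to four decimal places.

w_1 = (3, -4); ‖w_1‖ = 5.0000, so e_1 = (0.6000, -0.8000).
e_1·w_2 = 0.6000·1 + (-0.8000)·4 = -2.6000.
u_2 = w_2 + 2.6000·e_1 = (2.5600, 1.9200).
‖u_2‖ = 3.2000, so e_2 = (0.8000, 0.6000).

e_2 = (0.8000, 0.6000)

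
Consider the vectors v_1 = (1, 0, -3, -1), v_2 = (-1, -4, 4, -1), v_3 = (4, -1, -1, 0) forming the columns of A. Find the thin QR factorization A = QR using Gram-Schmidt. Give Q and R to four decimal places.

e_1 = v_1/‖v_1‖ = (1, 0, -3, -1)/3.3166 = (0.3015, 0.0000, -0.9045, -0.3015).
r_{12} = e_1·v_2 = -3.6181.
u_2 = v_2 + 3.6181·e_1 = (0.0909, -4.0000, 0.7273, -2.0909).
‖u_2‖ = 4.5726, so e_2 = (0.0199, -0.8748, 0.1590, -0.4573).
r_{13} = e_1·v_3 = 2.1106; r_{23} = e_2·v_3 = 0.7952.
u_3 = v_3 − 2.1106·e_1 − 0.7952·e_2 = (3.3478, -0.3043, 0.7826, 1.0000).
‖u_3‖ = 3.5935, so e_3 = (0.9316, -0.0847, 0.2178, 0.2783).

Q = [[0.3015, 0.0199, 0.9316], [0.0000, -0.8748, -0.0847], [-0.9045, 0.1590, 0.2178], [-0.3015, -0.4573, 0.2783]], R = [[3.3166, -3.6181, 2.1106], [0.0000, 4.5726, 0.7952], [0.0000, 0.0000, 3.5935]]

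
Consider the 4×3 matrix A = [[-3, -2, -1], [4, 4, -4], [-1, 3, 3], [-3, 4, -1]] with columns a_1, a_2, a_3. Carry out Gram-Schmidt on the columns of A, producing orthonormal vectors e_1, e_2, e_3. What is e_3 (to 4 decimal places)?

e_1 = a_1/‖a_1‖ = (-3, 4, -1, -3)/5.9161 = (-0.5071, 0.6761, -0.1690, -0.5071).
r_{12} = e_1·a_2 = 1.1832.
u_2 = a_2 − 1.1832·e_1 = (-1.4000, 3.2000, 3.2000, 4.6000).
‖u_2‖ = 6.6030, so e_2 = (-0.2120, 0.4846, 0.4846, 0.6966).
r_{13} = e_1·a_3 = -2.1974; r_{23} = e_2·a_3 = -0.9693.
u_3 = a_3 + 2.1974·e_1 + 0.9693·e_2 = (-2.3198, -2.0446, 3.0983, -1.4391).
‖u_3‖ = 4.6078, so e_3 = (-0.5034, -0.4437, 0.6724, -0.3123).

e_3 = (-0.5034, -0.4437, 0.6724, -0.3123)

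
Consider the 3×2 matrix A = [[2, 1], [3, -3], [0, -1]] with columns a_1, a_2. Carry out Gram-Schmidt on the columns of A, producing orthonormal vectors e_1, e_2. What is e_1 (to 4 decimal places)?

a_1 = (2, 3, 0); ‖a_1‖ = 3.6056, so e_1 = (0.5547, 0.8321, 0.0000).

e_1 = (0.5547, 0.8321, 0.0000)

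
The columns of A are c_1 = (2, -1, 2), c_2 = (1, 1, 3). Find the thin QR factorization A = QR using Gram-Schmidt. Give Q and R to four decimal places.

c_1 = (2, -1, 2); ‖c_1‖ = 3.0000, so q_1 = (0.6667, -0.3333, 0.6667).
q_1·c_2 = 0.6667·1 + (-0.3333)·1 + 0.6667·3 = 2.3333.
u_2 = c_2 − 2.3333·q_1 = (-0.5556, 1.7778, 1.4444).
‖u_2‖ = 2.3570, so q_2 = (-0.2357, 0.7542, 0.6128).

Q = [[0.6667, -0.2357], [-0.3333, 0.7542], [0.6667, 0.6128]], R = [[3.0000, 2.3333], [0.0000, 2.3570]]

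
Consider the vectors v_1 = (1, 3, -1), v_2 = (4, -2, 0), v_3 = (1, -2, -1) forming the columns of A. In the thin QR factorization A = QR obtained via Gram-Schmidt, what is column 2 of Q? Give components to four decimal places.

e_2 = (0.9437, -0.3282, -0.0410)

v_1 = (1, 3, -1); ‖v_1‖ = 3.3166, so e_1 = (0.3015, 0.9045, -0.3015).
e_1·v_2 = 0.3015·4 + 0.9045·(-2) + (-0.3015)·0 = -0.6030.
u_2 = v_2 + 0.6030·e_1 = (4.1818, -1.4545, -0.1818).
‖u_2‖ = 4.4313, so e_2 = (0.9437, -0.3282, -0.0410).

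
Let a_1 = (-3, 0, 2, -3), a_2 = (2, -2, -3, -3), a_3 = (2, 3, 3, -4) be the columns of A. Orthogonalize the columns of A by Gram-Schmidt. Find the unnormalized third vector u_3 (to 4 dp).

u_3 = (3.4725, 3.2060, 2.1901, -2.0124)

q_1 = a_1/‖a_1‖ = (-3, 0, 2, -3)/4.6904 = (-0.6396, 0.0000, 0.4264, -0.6396).
r_{12} = q_1·a_2 = -0.6396.
u_2 = a_2 + 0.6396·q_1 = (1.5909, -2.0000, -2.7273, -3.4091).
‖u_2‖ = 5.0587, so q_2 = (0.3145, -0.3954, -0.5391, -0.6739).
r_{13} = q_1·a_3 = 2.5584; r_{23} = q_2·a_3 = 0.5211.
u_3 = a_3 − 2.5584·q_1 − 0.5211·q_2 = (3.4725, 3.2060, 2.1901, -2.0124).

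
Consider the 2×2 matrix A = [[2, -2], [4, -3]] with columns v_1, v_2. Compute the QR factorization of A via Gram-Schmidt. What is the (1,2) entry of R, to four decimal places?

v_1 = (2, 4); ‖v_1‖ = 4.4721, so e_1 = (0.4472, 0.8944).
r_{12} = e_1·v_2 = -3.5777.

r_{12} = -3.5777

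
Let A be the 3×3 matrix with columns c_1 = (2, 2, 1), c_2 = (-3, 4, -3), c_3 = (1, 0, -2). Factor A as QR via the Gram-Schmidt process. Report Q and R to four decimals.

Q = [[0.6667, -0.4772, 0.5726], [0.6667, 0.7253, -0.1718], [0.3333, -0.4963, -0.8016]], R = [[3.0000, -0.3333, 0.0000], [0.0000, 5.8214, 0.5153], [0.0000, 0.0000, 2.1759]]

c_1 = (2, 2, 1); ‖c_1‖ = 3.0000, so q_1 = (0.6667, 0.6667, 0.3333).
q_1·c_2 = 0.6667·(-3) + 0.6667·4 + 0.3333·(-3) = -0.3333.
u_2 = c_2 + 0.3333·q_1 = (-2.7778, 4.2222, -2.8889).
‖u_2‖ = 5.8214, so q_2 = (-0.4772, 0.7253, -0.4963).
q_1·c_3 = 0.6667·1 + 0.6667·0 + 0.3333·(-2) = 0.0000; q_2·c_3 = (-0.4772)·1 + 0.7253·0 + (-0.4963)·(-2) = 0.5153.
u_3 = c_3 + 0.0000·q_1 − 0.5153·q_2 = (1.2459, -0.3738, -1.7443).
‖u_3‖ = 2.1759, so q_3 = (0.5726, -0.1718, -0.8016).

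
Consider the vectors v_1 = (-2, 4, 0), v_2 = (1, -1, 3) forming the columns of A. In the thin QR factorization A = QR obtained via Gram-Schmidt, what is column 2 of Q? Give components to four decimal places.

q_2 = (0.1319, 0.0659, 0.9891)

v_1 = (-2, 4, 0); ‖v_1‖ = 4.4721, so q_1 = (-0.4472, 0.8944, 0.0000).
q_1·v_2 = (-0.4472)·1 + 0.8944·(-1) + 0.0000·3 = -1.3416.
u_2 = v_2 + 1.3416·q_1 = (0.4000, 0.2000, 3.0000).
‖u_2‖ = 3.0332, so q_2 = (0.1319, 0.0659, 0.9891).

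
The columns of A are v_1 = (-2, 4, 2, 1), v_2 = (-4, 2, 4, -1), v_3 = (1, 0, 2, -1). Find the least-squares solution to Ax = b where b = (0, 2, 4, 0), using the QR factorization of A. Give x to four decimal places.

x = (0.5741, 0.0185, 1.2222)

v_1 = (-2, 4, 2, 1); ‖v_1‖ = 5.0000, so q_1 = (-0.4000, 0.8000, 0.4000, 0.2000).
q_1·v_2 = (-0.4000)·(-4) + 0.8000·2 + 0.4000·4 + 0.2000·(-1) = 4.6000.
u_2 = v_2 − 4.6000·q_1 = (-2.1600, -1.6800, 2.1600, -1.9200).
‖u_2‖ = 3.9799, so q_2 = (-0.5427, -0.4221, 0.5427, -0.4824).
q_1·v_3 = (-0.4000)·1 + 0.8000·0 + 0.4000·2 + 0.2000·(-1) = 0.2000; q_2·v_3 = (-0.5427)·1 + (-0.4221)·0 + 0.5427·2 + (-0.4824)·(-1) = 1.0251.
u_3 = v_3 − 0.2000·q_1 − 1.0251·q_2 = (1.6364, 0.2727, 1.3636, -0.5455).
‖u_3‖ = 2.2156, so q_3 = (0.7385, 0.1231, 0.6155, -0.2462).
Qᵀb = (3.2000, 1.3266, 2.7080).
Back-substitute: x_3 = 2.7080/2.2156 = 1.2222.
x_2 = (1.3266 − 1.0251·1.2222)/3.9799 = 0.0185.
x_1 = (3.2000 − 4.6000·0.0185 − 0.2000·1.2222)/5.0000 = 0.5741.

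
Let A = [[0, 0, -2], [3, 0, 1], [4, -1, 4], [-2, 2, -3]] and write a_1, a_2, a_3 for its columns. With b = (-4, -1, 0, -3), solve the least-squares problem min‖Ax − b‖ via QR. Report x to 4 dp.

a_1 = (0, 3, 4, -2); ‖a_1‖ = 5.3852, so e_1 = (0.0000, 0.5571, 0.7428, -0.3714).
e_1·a_2 = 0.0000·0 + 0.5571·0 + 0.7428·(-1) + (-0.3714)·2 = -1.4856.
u_2 = a_2 + 1.4856·e_1 = (0.0000, 0.8276, 0.1034, 1.4483).
‖u_2‖ = 1.6713, so e_2 = (0.0000, 0.4952, 0.0619, 0.8666).
e_1·a_3 = 0.0000·(-2) + 0.5571·1 + 0.7428·4 + (-0.3714)·(-3) = 4.6424; e_2·a_3 = 0.0000·(-2) + 0.4952·1 + 0.0619·4 + 0.8666·(-3) = -1.8570.
u_3 = a_3 − 4.6424·e_1 + 1.8570·e_2 = (-2.0000, -0.6667, 0.6667, 0.3333).
‖u_3‖ = 2.2361, so e_3 = (-0.8944, -0.2981, 0.2981, 0.1491).
Qᵀb = (0.5571, -3.0949, 3.4286).
Back-substitute: x_3 = 3.4286/2.2361 = 1.5333.
x_2 = (-3.0949 + 1.8570·1.5333)/1.6713 = -0.1481.
x_1 = (0.5571 + 1.4856·(-0.1481) − 4.6424·1.5333)/5.3852 = -1.2593.

x = (-1.2593, -0.1481, 1.5333)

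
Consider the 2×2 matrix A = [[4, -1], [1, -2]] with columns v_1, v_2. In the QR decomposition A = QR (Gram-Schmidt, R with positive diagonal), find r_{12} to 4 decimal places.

e_1 = v_1/‖v_1‖ = (4, 1)/4.1231 = (0.9701, 0.2425).
r_{12} = e_1·v_2 = -1.4552.

r_{12} = -1.4552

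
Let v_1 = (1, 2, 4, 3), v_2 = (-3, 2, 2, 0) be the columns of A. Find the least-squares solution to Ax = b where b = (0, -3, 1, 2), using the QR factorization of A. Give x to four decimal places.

x = (0.2424, -0.3636)

v_1 = (1, 2, 4, 3); ‖v_1‖ = 5.4772, so q_1 = (0.1826, 0.3651, 0.7303, 0.5477).
q_1·v_2 = 0.1826·(-3) + 0.3651·2 + 0.7303·2 + 0.5477·0 = 1.6432.
u_2 = v_2 − 1.6432·q_1 = (-3.3000, 1.4000, 0.8000, -0.9000).
‖u_2‖ = 3.7815, so q_2 = (-0.8727, 0.3702, 0.2116, -0.2380).
Qᵀb = (0.7303, -1.3751).
Back-substitute: x_2 = -1.3751/3.7815 = -0.3636.
x_1 = (0.7303 − 1.6432·(-0.3636))/5.4772 = 0.2424.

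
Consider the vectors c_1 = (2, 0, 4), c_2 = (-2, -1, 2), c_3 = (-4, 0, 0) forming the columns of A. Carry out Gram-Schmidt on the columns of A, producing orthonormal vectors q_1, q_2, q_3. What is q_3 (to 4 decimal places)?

q_1 = c_1/‖c_1‖ = (2, 0, 4)/4.4721 = (0.4472, 0.0000, 0.8944).
r_{12} = q_1·c_2 = 0.8944.
u_2 = c_2 − 0.8944·q_1 = (-2.4000, -1.0000, 1.2000).
‖u_2‖ = 2.8636, so q_2 = (-0.8381, -0.3492, 0.4191).
r_{13} = q_1·c_3 = -1.7889; r_{23} = q_2·c_3 = 3.3525.
u_3 = c_3 + 1.7889·q_1 − 3.3525·q_2 = (-0.3902, 1.1707, 0.1951).
‖u_3‖ = 1.2494, so q_3 = (-0.3123, 0.9370, 0.1562).

q_3 = (-0.3123, 0.9370, 0.1562)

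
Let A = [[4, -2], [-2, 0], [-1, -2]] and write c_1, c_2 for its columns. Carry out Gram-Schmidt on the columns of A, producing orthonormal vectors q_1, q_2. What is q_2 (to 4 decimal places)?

c_1 = (4, -2, -1); ‖c_1‖ = 4.5826, so q_1 = (0.8729, -0.4364, -0.2182).
q_1·c_2 = 0.8729·(-2) + (-0.4364)·0 + (-0.2182)·(-2) = -1.3093.
u_2 = c_2 + 1.3093·q_1 = (-0.8571, -0.5714, -2.2857).
‖u_2‖ = 2.5071, so q_2 = (-0.3419, -0.2279, -0.9117).

q_2 = (-0.3419, -0.2279, -0.9117)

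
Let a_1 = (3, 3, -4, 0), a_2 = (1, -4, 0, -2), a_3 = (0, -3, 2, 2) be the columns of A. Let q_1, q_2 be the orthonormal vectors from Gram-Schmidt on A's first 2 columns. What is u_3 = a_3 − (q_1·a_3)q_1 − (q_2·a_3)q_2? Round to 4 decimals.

q_1 = a_1/‖a_1‖ = (3, 3, -4, 0)/5.8310 = (0.5145, 0.5145, -0.6860, 0.0000).
r_{12} = q_1·a_2 = -1.5435.
u_2 = a_2 + 1.5435·q_1 = (1.7941, -3.2059, -1.0588, -2.0000).
‖u_2‖ = 4.3148, so q_2 = (0.4158, -0.7430, -0.2454, -0.4635).
r_{13} = q_1·a_3 = -2.9155; r_{23} = q_2·a_3 = 0.8112.
u_3 = a_3 + 2.9155·q_1 − 0.8112·q_2 = (1.1627, -0.8973, 0.1991, 2.3760).

u_3 = (1.1627, -0.8973, 0.1991, 2.3760)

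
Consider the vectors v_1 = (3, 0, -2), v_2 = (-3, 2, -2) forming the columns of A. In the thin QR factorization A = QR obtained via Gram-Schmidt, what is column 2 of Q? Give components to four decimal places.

q_2 = (-0.4755, 0.5151, -0.7132)

v_1 = (3, 0, -2); ‖v_1‖ = 3.6056, so q_1 = (0.8321, 0.0000, -0.5547).
q_1·v_2 = 0.8321·(-3) + 0.0000·2 + (-0.5547)·(-2) = -1.3868.
u_2 = v_2 + 1.3868·q_1 = (-1.8462, 2.0000, -2.7692).
‖u_2‖ = 3.8829, so q_2 = (-0.4755, 0.5151, -0.7132).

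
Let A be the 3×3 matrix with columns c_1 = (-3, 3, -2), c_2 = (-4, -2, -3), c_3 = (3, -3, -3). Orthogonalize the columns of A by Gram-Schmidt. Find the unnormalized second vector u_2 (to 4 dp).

u_2 = (-2.3636, -3.6364, -1.9091)

e_1 = c_1/‖c_1‖ = (-3, 3, -2)/4.6904 = (-0.6396, 0.6396, -0.4264).
r_{12} = e_1·c_2 = 2.5584.
u_2 = c_2 − 2.5584·e_1 = (-2.3636, -3.6364, -1.9091).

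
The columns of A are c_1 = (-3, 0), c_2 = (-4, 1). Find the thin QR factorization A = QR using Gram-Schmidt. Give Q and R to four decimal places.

Q = [[-1.0000, 0.0000], [0.0000, 1.0000]], R = [[3.0000, 4.0000], [0.0000, 1.0000]]

c_1 = (-3, 0); ‖c_1‖ = 3.0000, so q_1 = (-1.0000, 0.0000).
q_1·c_2 = (-1.0000)·(-4) + 0.0000·1 = 4.0000.
u_2 = c_2 − 4.0000·q_1 = (0.0000, 1.0000).
‖u_2‖ = 1.0000, so q_2 = (0.0000, 1.0000).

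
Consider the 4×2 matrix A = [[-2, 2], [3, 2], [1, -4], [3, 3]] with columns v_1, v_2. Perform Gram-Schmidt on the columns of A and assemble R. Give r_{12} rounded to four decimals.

v_1 = (-2, 3, 1, 3); ‖v_1‖ = 4.7958, so e_1 = (-0.4170, 0.6255, 0.2085, 0.6255).
r_{12} = e_1·v_2 = 1.4596.

r_{12} = 1.4596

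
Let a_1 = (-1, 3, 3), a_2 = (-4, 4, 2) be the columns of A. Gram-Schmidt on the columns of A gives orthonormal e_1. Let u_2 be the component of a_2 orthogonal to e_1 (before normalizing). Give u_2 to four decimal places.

u_2 = (-2.8421, 0.5263, -1.4737)

a_1 = (-1, 3, 3); ‖a_1‖ = 4.3589, so e_1 = (-0.2294, 0.6882, 0.6882).
e_1·a_2 = (-0.2294)·(-4) + 0.6882·4 + 0.6882·2 = 5.0471.
u_2 = a_2 − 5.0471·e_1 = (-2.8421, 0.5263, -1.4737).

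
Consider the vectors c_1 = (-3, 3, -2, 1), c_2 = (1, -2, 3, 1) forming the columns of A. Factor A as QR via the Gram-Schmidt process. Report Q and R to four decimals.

Q = [[-0.6255, -0.3246], [0.6255, -0.0683], [-0.4170, 0.7004], [0.2085, 0.6320]], R = [[4.7958, -2.9192], [0.0000, 2.5452]]

c_1 = (-3, 3, -2, 1); ‖c_1‖ = 4.7958, so e_1 = (-0.6255, 0.6255, -0.4170, 0.2085).
e_1·c_2 = (-0.6255)·1 + 0.6255·(-2) + (-0.4170)·3 + 0.2085·1 = -2.9192.
u_2 = c_2 + 2.9192·e_1 = (-0.8261, -0.1739, 1.7826, 1.6087).
‖u_2‖ = 2.5452, so e_2 = (-0.3246, -0.0683, 0.7004, 0.6320).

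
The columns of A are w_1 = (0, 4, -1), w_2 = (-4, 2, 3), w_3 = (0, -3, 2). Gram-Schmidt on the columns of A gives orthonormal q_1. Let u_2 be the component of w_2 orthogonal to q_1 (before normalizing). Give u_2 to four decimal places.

u_2 = (-4.0000, 0.8235, 3.2941)

w_1 = (0, 4, -1); ‖w_1‖ = 4.1231, so q_1 = (0.0000, 0.9701, -0.2425).
q_1·w_2 = 0.0000·(-4) + 0.9701·2 + (-0.2425)·3 = 1.2127.
u_2 = w_2 − 1.2127·q_1 = (-4.0000, 0.8235, 3.2941).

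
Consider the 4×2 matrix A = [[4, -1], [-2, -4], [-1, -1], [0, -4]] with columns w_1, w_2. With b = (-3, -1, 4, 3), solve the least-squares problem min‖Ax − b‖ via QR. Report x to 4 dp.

w_1 = (4, -2, -1, 0); ‖w_1‖ = 4.5826, so e_1 = (0.8729, -0.4364, -0.2182, 0.0000).
e_1·w_2 = 0.8729·(-1) + (-0.4364)·(-4) + (-0.2182)·(-1) + 0.0000·(-4) = 1.0911.
u_2 = w_2 − 1.0911·e_1 = (-1.9524, -3.5238, -0.7619, -4.0000).
‖u_2‖ = 5.7280, so e_2 = (-0.3409, -0.6152, -0.1330, -0.6983).
Qᵀb = (-3.0551, -0.9893).
Back-substitute: x_2 = -0.9893/5.7280 = -0.1727.
x_1 = (-3.0551 − 1.0911·(-0.1727))/4.5826 = -0.6255.

x = (-0.6255, -0.1727)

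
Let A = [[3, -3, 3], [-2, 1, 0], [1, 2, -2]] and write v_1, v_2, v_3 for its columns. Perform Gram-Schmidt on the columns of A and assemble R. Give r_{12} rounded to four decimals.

r_{12} = -2.4054

v_1 = (3, -2, 1); ‖v_1‖ = 3.7417, so e_1 = (0.8018, -0.5345, 0.2673).
r_{12} = e_1·v_2 = -2.4054.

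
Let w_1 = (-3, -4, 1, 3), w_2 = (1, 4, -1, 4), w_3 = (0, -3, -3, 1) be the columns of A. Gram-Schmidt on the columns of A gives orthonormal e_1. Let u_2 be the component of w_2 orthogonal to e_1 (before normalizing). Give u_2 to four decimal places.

u_2 = (0.3143, 3.0857, -0.7714, 4.6857)

w_1 = (-3, -4, 1, 3); ‖w_1‖ = 5.9161, so e_1 = (-0.5071, -0.6761, 0.1690, 0.5071).
e_1·w_2 = (-0.5071)·1 + (-0.6761)·4 + 0.1690·(-1) + 0.5071·4 = -1.3522.
u_2 = w_2 + 1.3522·e_1 = (0.3143, 3.0857, -0.7714, 4.6857).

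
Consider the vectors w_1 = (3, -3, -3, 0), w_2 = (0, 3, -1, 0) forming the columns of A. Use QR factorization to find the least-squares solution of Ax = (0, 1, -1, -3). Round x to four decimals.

w_1 = (3, -3, -3, 0); ‖w_1‖ = 5.1962, so q_1 = (0.5774, -0.5774, -0.5774, 0.0000).
q_1·w_2 = 0.5774·0 + (-0.5774)·3 + (-0.5774)·(-1) + 0.0000·0 = -1.1547.
u_2 = w_2 + 1.1547·q_1 = (0.6667, 2.3333, -1.6667, 0.0000).
‖u_2‖ = 2.9439, so q_2 = (0.2265, 0.7926, -0.5661, 0.0000).
Qᵀb = (0.0000, 1.3587).
Back-substitute: x_2 = 1.3587/2.9439 = 0.4615.
x_1 = (0.0000 + 1.1547·0.4615)/5.1962 = 0.1026.

x = (0.1026, 0.4615)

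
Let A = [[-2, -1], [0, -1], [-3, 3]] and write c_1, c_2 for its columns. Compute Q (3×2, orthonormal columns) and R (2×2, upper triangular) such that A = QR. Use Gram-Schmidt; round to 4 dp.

e_1 = c_1/‖c_1‖ = (-2, 0, -3)/3.6056 = (-0.5547, 0.0000, -0.8321).
r_{12} = e_1·c_2 = -1.9415.
u_2 = c_2 + 1.9415·e_1 = (-2.0769, -1.0000, 1.3846).
‖u_2‖ = 2.6890, so e_2 = (-0.7724, -0.3719, 0.5149).

Q = [[-0.5547, -0.7724], [0.0000, -0.3719], [-0.8321, 0.5149]], R = [[3.6056, -1.9415], [0.0000, 2.6890]]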